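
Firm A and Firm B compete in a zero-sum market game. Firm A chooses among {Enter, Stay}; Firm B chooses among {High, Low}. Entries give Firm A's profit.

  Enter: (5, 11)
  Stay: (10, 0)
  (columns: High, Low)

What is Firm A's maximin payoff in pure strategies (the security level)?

5

Row minima: Enter → 5, Stay → 0.
The best of these is 5.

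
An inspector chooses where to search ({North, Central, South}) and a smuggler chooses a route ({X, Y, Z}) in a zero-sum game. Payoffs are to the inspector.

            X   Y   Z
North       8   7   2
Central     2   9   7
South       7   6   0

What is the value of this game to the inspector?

52/11

Row minima: North → 2, Central → 2, South → 0; maximin = 2.
Column maxima: X → 8, Y → 9, Z → 7; minimax = 7.
2 ≠ 7, so there is no saddle point; optimal play is mixed.
South is strictly dominated by North, so the inspector never plays it.
Y is strictly dominated by Z (it gives the inspector strictly more in every row), so the smuggler never plays it.
On the remaining 2×2 (North, Central vs X, Z):
Let the inspector play North with probability p. Expected payoff against X: 8p + 2(1−p) = 6p + 2; against Z: 2p + 7(1−p) = −5p + 7.
Setting these equal: 6p + 2 = −5p + 7 ⇒ 11p = 5 ⇒ p = 5/11, and the value is (6)·(5/11) + 2 = 52/11.
For the smuggler: with q = P(X), equating North's and Central's payoffs gives 6q + 2 = −5q + 7 ⇒ q = 5/11.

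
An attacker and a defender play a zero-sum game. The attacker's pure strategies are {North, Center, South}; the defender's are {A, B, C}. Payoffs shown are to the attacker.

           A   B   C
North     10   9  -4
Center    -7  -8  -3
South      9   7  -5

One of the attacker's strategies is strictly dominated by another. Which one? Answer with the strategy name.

South

North gives a strictly higher payoff than South against every column: 10 > 9, 9 > 7, -4 > -5.
So South is strictly dominated and the attacker never plays it.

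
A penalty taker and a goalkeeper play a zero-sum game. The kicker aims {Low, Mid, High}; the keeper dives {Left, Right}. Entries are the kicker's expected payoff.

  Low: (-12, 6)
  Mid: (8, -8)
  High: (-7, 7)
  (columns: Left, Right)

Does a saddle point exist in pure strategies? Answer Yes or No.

No

Row minima: Low → -12, Mid → -8, High → -7; maximin = -7.
Column maxima: Left → 8, Right → 7; minimax = 7.
-7 ≠ 7, so no pure-strategy equilibrium exists.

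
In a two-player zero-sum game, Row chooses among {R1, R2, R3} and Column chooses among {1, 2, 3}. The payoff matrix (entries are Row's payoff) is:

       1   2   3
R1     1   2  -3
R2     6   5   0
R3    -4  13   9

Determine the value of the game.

54/19

Row minima: R1 → -3, R2 → 0, R3 → -4; maximin = 0.
Column maxima: 1 → 6, 2 → 13, 3 → 9; minimax = 6.
0 ≠ 6, so there is no saddle point; optimal play is mixed.
R1 is strictly dominated by R2, so Row never plays it.
2 is strictly dominated by 3 (it gives Row strictly more in every row), so Column never plays it.
On the remaining 2×2 (R2, R3 vs 1, 3):
Let Row play R2 with probability p. Expected payoff against 1: 6p + (-4)(1−p) = 10p − 4; against 3: 0p + 9(1−p) = −9p + 9.
Setting these equal: 10p − 4 = −9p + 9 ⇒ 19p = 13 ⇒ p = 13/19, and the value is (10)·(13/19) − 4 = 54/19.
For Column: with q = P(1), equating R2's and R3's payoffs gives 6q = −13q + 9 ⇒ q = 9/19.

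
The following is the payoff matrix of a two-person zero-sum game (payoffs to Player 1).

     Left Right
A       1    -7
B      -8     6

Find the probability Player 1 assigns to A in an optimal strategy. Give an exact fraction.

7/11

Row minima: A → -7, B → -8; maximin = -7.
Column maxima: Left → 1, Right → 6; minimax = 1.
-7 ≠ 1, so there is no saddle point; optimal play is mixed.
Let Player 1 play A with probability p. Expected payoff against Left: 1p + (-8)(1−p) = 9p − 8; against Right: (-7)p + 6(1−p) = −13p + 6.
Setting these equal: 9p − 8 = −13p + 6 ⇒ 22p = 14 ⇒ p = 7/11, and the value is (9)·(7/11) − 8 = -25/11.
For Player 2: with q = P(Left), equating A's and B's payoffs gives 8q − 7 = −14q + 6 ⇒ q = 13/22.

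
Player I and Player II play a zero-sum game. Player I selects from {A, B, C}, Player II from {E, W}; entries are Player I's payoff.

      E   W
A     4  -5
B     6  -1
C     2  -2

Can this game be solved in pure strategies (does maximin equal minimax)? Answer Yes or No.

Yes

Row minima: A → -5, B → -1, C → -2; maximin = -1.
Column maxima: E → 6, W → -1; minimax = -1.
maximin = minimax = -1, so a saddle point exists.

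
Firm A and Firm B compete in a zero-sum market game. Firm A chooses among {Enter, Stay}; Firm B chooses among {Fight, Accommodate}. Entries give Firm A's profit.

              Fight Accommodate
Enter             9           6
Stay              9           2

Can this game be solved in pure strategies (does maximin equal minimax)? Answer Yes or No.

Row minima: Enter → 6, Stay → 2; maximin = 6.
Column maxima: Fight → 9, Accommodate → 6; minimax = 6.
maximin = minimax = 6, so a saddle point exists.

Yes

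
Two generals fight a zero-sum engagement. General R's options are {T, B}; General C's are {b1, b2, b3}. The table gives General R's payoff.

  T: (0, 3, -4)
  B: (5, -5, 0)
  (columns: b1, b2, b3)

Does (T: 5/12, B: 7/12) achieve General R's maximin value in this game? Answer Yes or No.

Yes

Against b1 this mix gives (5/12)·0 + (7/12)·5 = 35/12.
Against b2 this mix gives (5/12)·3 + (7/12)·(-5) = -5/3.
Against b3 this mix gives (5/12)·(-4) + (7/12)·0 = -5/3.
All of General C's active replies (b2, b3) yield -5/3, and no column does worse for General R. The mix makes General C indifferent and guarantees -5/3, so it is optimal.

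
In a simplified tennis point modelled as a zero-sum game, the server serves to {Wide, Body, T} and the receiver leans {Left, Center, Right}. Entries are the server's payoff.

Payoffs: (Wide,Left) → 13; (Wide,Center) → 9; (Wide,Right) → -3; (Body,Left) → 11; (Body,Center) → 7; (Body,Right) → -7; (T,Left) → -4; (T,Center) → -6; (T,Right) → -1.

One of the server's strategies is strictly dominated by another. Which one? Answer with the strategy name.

Body

Wide gives a strictly higher payoff than Body against every column: 13 > 11, 9 > 7, -3 > -7.
So Body is strictly dominated and the server never plays it.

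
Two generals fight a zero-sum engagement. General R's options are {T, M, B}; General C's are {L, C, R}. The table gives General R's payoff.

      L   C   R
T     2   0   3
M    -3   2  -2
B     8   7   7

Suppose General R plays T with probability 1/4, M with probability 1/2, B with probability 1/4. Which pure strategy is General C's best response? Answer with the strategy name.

If General C plays L, General R's expected payoff is (1/4)·2 + (1/2)·(-3) + (1/4)·8 = 1.
If General C plays C, General R's expected payoff is (1/4)·0 + (1/2)·2 + (1/4)·7 = 11/4.
If General C plays R, General R's expected payoff is (1/4)·3 + (1/2)·(-2) + (1/4)·7 = 3/2.
General C minimizes General R's payoff; the smallest is 1, so the best response is L.

L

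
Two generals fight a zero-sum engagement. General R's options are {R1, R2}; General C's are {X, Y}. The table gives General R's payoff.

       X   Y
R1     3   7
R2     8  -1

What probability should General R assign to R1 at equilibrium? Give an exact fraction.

Row minima: R1 → 3, R2 → -1; maximin = 3.
Column maxima: X → 8, Y → 7; minimax = 7.
3 ≠ 7, so there is no saddle point; optimal play is mixed.
Let General R play R1 with probability p. Expected payoff against X: 3p + 8(1−p) = −5p + 8; against Y: 7p + (-1)(1−p) = 8p − 1.
Setting these equal: −5p + 8 = 8p − 1 ⇒ −13p = -9 ⇒ p = 9/13, and the value is (-5)·(9/13) + 8 = 59/13.
For General C: with q = P(X), equating R1's and R2's payoffs gives −4q + 7 = 9q − 1 ⇒ q = 8/13.

9/13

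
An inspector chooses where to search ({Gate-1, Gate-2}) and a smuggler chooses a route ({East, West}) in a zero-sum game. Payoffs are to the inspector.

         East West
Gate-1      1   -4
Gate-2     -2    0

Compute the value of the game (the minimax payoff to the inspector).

Row minima: Gate-1 → -4, Gate-2 → -2; maximin = -2.
Column maxima: East → 1, West → 0; minimax = 0.
-2 ≠ 0, so there is no saddle point; optimal play is mixed.
Let the inspector play Gate-1 with probability p. Expected payoff against East: 1p + (-2)(1−p) = 3p − 2; against West: (-4)p + 0(1−p) = −4p.
Setting these equal: 3p − 2 = −4p ⇒ 7p = 2 ⇒ p = 2/7, and the value is (3)·(2/7) − 2 = -8/7.
For the smuggler: with q = P(East), equating Gate-1's and Gate-2's payoffs gives 5q − 4 = −2q ⇒ q = 4/7.

-8/7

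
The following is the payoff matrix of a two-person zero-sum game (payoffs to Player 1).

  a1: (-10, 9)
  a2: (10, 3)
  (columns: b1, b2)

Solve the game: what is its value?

60/13

Row minima: a1 → -10, a2 → 3; maximin = 3.
Column maxima: b1 → 10, b2 → 9; minimax = 9.
3 ≠ 9, so there is no saddle point; optimal play is mixed.
Let Player 1 play a1 with probability p. Expected payoff against b1: (-10)p + 10(1−p) = −20p + 10; against b2: 9p + 3(1−p) = 6p + 3.
Setting these equal: −20p + 10 = 6p + 3 ⇒ −26p = -7 ⇒ p = 7/26, and the value is (-20)·(7/26) + 10 = 60/13.
For Player 2: with q = P(b1), equating a1's and a2's payoffs gives −19q + 9 = 7q + 3 ⇒ q = 3/13.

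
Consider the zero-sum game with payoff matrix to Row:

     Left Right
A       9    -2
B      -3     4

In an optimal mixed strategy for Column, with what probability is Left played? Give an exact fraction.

1/3

Row minima: A → -2, B → -3; maximin = -2.
Column maxima: Left → 9, Right → 4; minimax = 4.
-2 ≠ 4, so there is no saddle point; optimal play is mixed.
Let Row play A with probability p. Expected payoff against Left: 9p + (-3)(1−p) = 12p − 3; against Right: (-2)p + 4(1−p) = −6p + 4.
Setting these equal: 12p − 3 = −6p + 4 ⇒ 18p = 7 ⇒ p = 7/18, and the value is (12)·(7/18) − 3 = 5/3.
For Column: with q = P(Left), equating A's and B's payoffs gives 11q − 2 = −7q + 4 ⇒ q = 1/3.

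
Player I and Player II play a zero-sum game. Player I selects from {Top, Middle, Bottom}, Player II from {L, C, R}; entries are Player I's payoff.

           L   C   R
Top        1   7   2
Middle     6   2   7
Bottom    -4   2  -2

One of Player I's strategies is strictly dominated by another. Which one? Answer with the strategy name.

Top gives a strictly higher payoff than Bottom against every column: 1 > -4, 7 > 2, 2 > -2.
So Bottom is strictly dominated and Player I never plays it.

Bottom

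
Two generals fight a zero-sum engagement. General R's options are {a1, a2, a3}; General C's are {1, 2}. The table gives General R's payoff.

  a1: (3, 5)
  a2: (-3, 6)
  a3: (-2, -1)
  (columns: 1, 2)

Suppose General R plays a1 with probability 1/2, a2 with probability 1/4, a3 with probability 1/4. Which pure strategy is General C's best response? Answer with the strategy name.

If General C plays 1, General R's expected payoff is (1/2)·3 + (1/4)·(-3) + (1/4)·(-2) = 1/4.
If General C plays 2, General R's expected payoff is (1/2)·5 + (1/4)·6 + (1/4)·(-1) = 15/4.
General C minimizes General R's payoff; the smallest is 1/4, so the best response is 1.

1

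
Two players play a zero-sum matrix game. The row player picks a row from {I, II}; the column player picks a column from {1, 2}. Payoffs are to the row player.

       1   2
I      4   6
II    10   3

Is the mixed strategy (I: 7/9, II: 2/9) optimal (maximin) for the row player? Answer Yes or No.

Yes

Against 1 this mix gives (7/9)·4 + (2/9)·10 = 16/3.
Against 2 this mix gives (7/9)·6 + (2/9)·3 = 16/3.
All of the column player's active replies (1, 2) yield 16/3, and no column does worse for the row player. The mix makes the column player indifferent and guarantees 16/3, so it is optimal.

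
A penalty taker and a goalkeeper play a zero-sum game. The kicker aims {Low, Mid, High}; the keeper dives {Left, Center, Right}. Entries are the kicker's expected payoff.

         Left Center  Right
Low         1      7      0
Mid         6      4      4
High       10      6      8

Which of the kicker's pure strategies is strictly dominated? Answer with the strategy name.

Mid

High gives a strictly higher payoff than Mid against every column: 10 > 6, 6 > 4, 8 > 4.
So Mid is strictly dominated and the kicker never plays it.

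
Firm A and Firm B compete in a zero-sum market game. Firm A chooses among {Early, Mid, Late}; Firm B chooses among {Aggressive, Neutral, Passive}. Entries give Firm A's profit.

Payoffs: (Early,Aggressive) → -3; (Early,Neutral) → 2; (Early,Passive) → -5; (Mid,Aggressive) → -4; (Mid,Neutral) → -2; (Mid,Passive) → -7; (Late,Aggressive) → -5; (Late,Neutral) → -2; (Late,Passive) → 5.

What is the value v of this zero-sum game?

Row minima: Early → -5, Mid → -7, Late → -5; maximin = -5.
Column maxima: Aggressive → -3, Neutral → 2, Passive → 5; minimax = -3.
-5 ≠ -3, so there is no saddle point; optimal play is mixed.
Mid is strictly dominated by Early, so Firm A never plays it.
Neutral is strictly dominated by Aggressive (it gives Firm A strictly more in every row), so Firm B never plays it.
On the remaining 2×2 (Early, Late vs Aggressive, Passive):
Let Firm A play Early with probability p. Expected payoff against Aggressive: (-3)p + (-5)(1−p) = 2p − 5; against Passive: (-5)p + 5(1−p) = −10p + 5.
Setting these equal: 2p − 5 = −10p + 5 ⇒ 12p = 10 ⇒ p = 5/6, and the value is (2)·(5/6) − 5 = -10/3.
For Firm B: with q = P(Aggressive), equating Early's and Late's payoffs gives 2q − 5 = −10q + 5 ⇒ q = 5/6.

-10/3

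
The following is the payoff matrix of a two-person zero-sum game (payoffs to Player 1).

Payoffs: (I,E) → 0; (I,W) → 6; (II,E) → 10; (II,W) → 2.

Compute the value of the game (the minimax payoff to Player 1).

Row minima: I → 0, II → 2; maximin = 2.
Column maxima: E → 10, W → 6; minimax = 6.
2 ≠ 6, so there is no saddle point; optimal play is mixed.
Let Player 1 play I with probability p. Expected payoff against E: 0p + 10(1−p) = −10p + 10; against W: 6p + 2(1−p) = 4p + 2.
Setting these equal: −10p + 10 = 4p + 2 ⇒ −14p = -8 ⇒ p = 4/7, and the value is (-10)·(4/7) + 10 = 30/7.
For Player 2: with q = P(E), equating I's and II's payoffs gives −6q + 6 = 8q + 2 ⇒ q = 2/7.

30/7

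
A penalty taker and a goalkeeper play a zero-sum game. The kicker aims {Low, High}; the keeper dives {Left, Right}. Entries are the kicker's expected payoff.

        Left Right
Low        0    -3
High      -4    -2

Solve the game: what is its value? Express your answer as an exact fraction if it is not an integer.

Row minima: Low → -3, High → -4; maximin = -3.
Column maxima: Left → 0, Right → -2; minimax = -2.
-3 ≠ -2, so there is no saddle point; optimal play is mixed.
Let the kicker play Low with probability p. Expected payoff against Left: 0p + (-4)(1−p) = 4p − 4; against Right: (-3)p + (-2)(1−p) = −p − 2.
Setting these equal: 4p − 4 = −p − 2 ⇒ 5p = 2 ⇒ p = 2/5, and the value is (4)·(2/5) − 4 = -12/5.
For the keeper: with q = P(Left), equating Low's and High's payoffs gives 3q − 3 = −2q − 2 ⇒ q = 1/5.

-12/5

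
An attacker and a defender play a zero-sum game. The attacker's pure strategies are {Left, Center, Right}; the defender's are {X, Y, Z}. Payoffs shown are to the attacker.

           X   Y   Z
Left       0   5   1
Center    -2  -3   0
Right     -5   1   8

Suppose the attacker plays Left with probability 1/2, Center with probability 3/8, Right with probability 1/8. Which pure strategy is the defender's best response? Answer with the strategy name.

If the defender plays X, the attacker's expected payoff is (1/2)·0 + (3/8)·(-2) + (1/8)·(-5) = -11/8.
If the defender plays Y, the attacker's expected payoff is (1/2)·5 + (3/8)·(-3) + (1/8)·1 = 3/2.
If the defender plays Z, the attacker's expected payoff is (1/2)·1 + (3/8)·0 + (1/8)·8 = 3/2.
The defender minimizes the attacker's payoff; the smallest is -11/8, so the best response is X.

X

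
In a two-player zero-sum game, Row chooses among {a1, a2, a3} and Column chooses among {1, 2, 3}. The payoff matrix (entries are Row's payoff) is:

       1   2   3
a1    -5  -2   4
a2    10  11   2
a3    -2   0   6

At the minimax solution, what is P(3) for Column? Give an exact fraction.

Row minima: a1 → -5, a2 → 2, a3 → -2; maximin = 2.
Column maxima: 1 → 10, 2 → 11, 3 → 6; minimax = 6.
2 ≠ 6, so there is no saddle point; optimal play is mixed.
a1 is strictly dominated by a3, so Row never plays it.
2 is strictly dominated by 1 (it gives Row strictly more in every row), so Column never plays it.
On the remaining 2×2 (a2, a3 vs 1, 3):
Let Row play a2 with probability p. Expected payoff against 1: 10p + (-2)(1−p) = 12p − 2; against 3: 2p + 6(1−p) = −4p + 6.
Setting these equal: 12p − 2 = −4p + 6 ⇒ 16p = 8 ⇒ p = 1/2, and the value is (12)·(1/2) − 2 = 4.
For Column: with q = P(1), equating a2's and a3's payoffs gives 8q + 2 = −8q + 6 ⇒ q = 1/4.

3/4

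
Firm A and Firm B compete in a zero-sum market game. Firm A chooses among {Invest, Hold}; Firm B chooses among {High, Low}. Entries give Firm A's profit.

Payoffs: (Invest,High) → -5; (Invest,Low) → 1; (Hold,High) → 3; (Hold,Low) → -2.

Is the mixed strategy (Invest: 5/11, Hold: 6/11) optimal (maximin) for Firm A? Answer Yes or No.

Against High this mix gives (5/11)·(-5) + (6/11)·3 = -7/11.
Against Low this mix gives (5/11)·1 + (6/11)·(-2) = -7/11.
All of Firm B's active replies (High, Low) yield -7/11, and no column does worse for Firm A. The mix makes Firm B indifferent and guarantees -7/11, so it is optimal.

Yes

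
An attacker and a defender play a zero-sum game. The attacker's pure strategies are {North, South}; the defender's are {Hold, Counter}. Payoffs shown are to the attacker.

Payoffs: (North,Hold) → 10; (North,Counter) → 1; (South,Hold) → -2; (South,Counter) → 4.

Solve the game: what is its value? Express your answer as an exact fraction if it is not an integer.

Row minima: North → 1, South → -2; maximin = 1.
Column maxima: Hold → 10, Counter → 4; minimax = 4.
1 ≠ 4, so there is no saddle point; optimal play is mixed.
Let the attacker play North with probability p. Expected payoff against Hold: 10p + (-2)(1−p) = 12p − 2; against Counter: 1p + 4(1−p) = −3p + 4.
Setting these equal: 12p − 2 = −3p + 4 ⇒ 15p = 6 ⇒ p = 2/5, and the value is (12)·(2/5) − 2 = 14/5.
For the defender: with q = P(Hold), equating North's and South's payoffs gives 9q + 1 = −6q + 4 ⇒ q = 1/5.

14/5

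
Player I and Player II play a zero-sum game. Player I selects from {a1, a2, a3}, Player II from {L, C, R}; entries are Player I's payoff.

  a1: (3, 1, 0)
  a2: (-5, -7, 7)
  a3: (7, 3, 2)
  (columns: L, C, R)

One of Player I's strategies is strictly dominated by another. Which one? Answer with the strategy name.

a3 gives a strictly higher payoff than a1 against every column: 7 > 3, 3 > 1, 2 > 0.
So a1 is strictly dominated and Player I never plays it.

a1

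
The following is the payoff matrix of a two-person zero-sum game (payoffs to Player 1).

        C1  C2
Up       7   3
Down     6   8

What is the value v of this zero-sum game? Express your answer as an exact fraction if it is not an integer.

19/3

Row minima: Up → 3, Down → 6; maximin = 6.
Column maxima: C1 → 7, C2 → 8; minimax = 7.
6 ≠ 7, so there is no saddle point; optimal play is mixed.
Let Player 1 play Up with probability p. Expected payoff against C1: 7p + 6(1−p) = p + 6; against C2: 3p + 8(1−p) = −5p + 8.
Setting these equal: p + 6 = −5p + 8 ⇒ 6p = 2 ⇒ p = 1/3, and the value is (1)·(1/3) + 6 = 19/3.
For Player 2: with q = P(C1), equating Up's and Down's payoffs gives 4q + 3 = −2q + 8 ⇒ q = 5/6.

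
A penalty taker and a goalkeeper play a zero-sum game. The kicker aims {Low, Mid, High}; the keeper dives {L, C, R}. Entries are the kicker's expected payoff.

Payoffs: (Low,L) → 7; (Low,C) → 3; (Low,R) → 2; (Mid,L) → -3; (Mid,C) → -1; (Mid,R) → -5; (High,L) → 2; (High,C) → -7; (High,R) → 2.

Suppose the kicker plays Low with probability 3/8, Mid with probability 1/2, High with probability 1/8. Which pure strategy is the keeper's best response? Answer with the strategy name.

R

If the keeper plays L, the kicker's expected payoff is (3/8)·7 + (1/2)·(-3) + (1/8)·2 = 11/8.
If the keeper plays C, the kicker's expected payoff is (3/8)·3 + (1/2)·(-1) + (1/8)·(-7) = -1/4.
If the keeper plays R, the kicker's expected payoff is (3/8)·2 + (1/2)·(-5) + (1/8)·2 = -3/2.
The keeper minimizes the kicker's payoff; the smallest is -3/2, so the best response is R.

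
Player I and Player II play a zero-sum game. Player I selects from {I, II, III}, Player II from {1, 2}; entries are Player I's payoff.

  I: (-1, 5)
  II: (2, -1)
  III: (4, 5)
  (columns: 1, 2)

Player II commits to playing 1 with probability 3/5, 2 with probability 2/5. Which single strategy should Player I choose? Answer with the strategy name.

Expected payoff of I: (3/5)·(-1) + (2/5)·5 = 7/5.
Expected payoff of II: (3/5)·2 + (2/5)·(-1) = 4/5.
Expected payoff of III: (3/5)·4 + (2/5)·5 = 22/5.
The largest is 22/5, so Player I's best response is III.

III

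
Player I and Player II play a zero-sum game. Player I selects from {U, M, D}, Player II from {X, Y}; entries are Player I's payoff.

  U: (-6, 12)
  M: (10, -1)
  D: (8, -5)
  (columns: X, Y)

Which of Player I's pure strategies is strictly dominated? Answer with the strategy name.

M gives a strictly higher payoff than D against every column: 10 > 8, -1 > -5.
So D is strictly dominated and Player I never plays it.

D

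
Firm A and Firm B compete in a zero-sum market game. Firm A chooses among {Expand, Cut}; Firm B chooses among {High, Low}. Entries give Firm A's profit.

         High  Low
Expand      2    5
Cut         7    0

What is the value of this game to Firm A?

7/2

Row minima: Expand → 2, Cut → 0; maximin = 2.
Column maxima: High → 7, Low → 5; minimax = 5.
2 ≠ 5, so there is no saddle point; optimal play is mixed.
Let Firm A play Expand with probability p. Expected payoff against High: 2p + 7(1−p) = −5p + 7; against Low: 5p + 0(1−p) = 5p.
Setting these equal: −5p + 7 = 5p ⇒ −10p = -7 ⇒ p = 7/10, and the value is (-5)·(7/10) + 7 = 7/2.
For Firm B: with q = P(High), equating Expand's and Cut's payoffs gives −3q + 5 = 7q ⇒ q = 1/2.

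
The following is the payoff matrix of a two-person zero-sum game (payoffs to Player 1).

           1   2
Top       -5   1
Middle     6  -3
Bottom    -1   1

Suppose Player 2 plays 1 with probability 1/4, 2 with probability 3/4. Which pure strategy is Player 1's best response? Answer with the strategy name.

Expected payoff of Top: (1/4)·(-5) + (3/4)·1 = -1/2.
Expected payoff of Middle: (1/4)·6 + (3/4)·(-3) = -3/4.
Expected payoff of Bottom: (1/4)·(-1) + (3/4)·1 = 1/2.
The largest is 1/2, so Player 1's best response is Bottom.

Bottom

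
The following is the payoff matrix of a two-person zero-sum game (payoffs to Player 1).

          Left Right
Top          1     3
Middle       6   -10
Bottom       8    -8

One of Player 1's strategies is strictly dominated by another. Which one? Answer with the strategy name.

Bottom gives a strictly higher payoff than Middle against every column: 8 > 6, -8 > -10.
So Middle is strictly dominated and Player 1 never plays it.

Middle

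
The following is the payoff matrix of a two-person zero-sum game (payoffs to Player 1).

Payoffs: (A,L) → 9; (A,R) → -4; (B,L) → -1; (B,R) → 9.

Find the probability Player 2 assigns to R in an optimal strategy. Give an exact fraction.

Row minima: A → -4, B → -1; maximin = -1.
Column maxima: L → 9, R → 9; minimax = 9.
-1 ≠ 9, so there is no saddle point; optimal play is mixed.
Let Player 1 play A with probability p. Expected payoff against L: 9p + (-1)(1−p) = 10p − 1; against R: (-4)p + 9(1−p) = −13p + 9.
Setting these equal: 10p − 1 = −13p + 9 ⇒ 23p = 10 ⇒ p = 10/23, and the value is (10)·(10/23) − 1 = 77/23.
For Player 2: with q = P(L), equating A's and B's payoffs gives 13q − 4 = −10q + 9 ⇒ q = 13/23.

10/23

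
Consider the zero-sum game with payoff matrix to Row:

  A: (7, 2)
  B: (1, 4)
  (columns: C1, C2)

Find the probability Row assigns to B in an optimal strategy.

5/8

Row minima: A → 2, B → 1; maximin = 2.
Column maxima: C1 → 7, C2 → 4; minimax = 4.
2 ≠ 4, so there is no saddle point; optimal play is mixed.
Let Row play A with probability p. Expected payoff against C1: 7p + 1(1−p) = 6p + 1; against C2: 2p + 4(1−p) = −2p + 4.
Setting these equal: 6p + 1 = −2p + 4 ⇒ 8p = 3 ⇒ p = 3/8, and the value is (6)·(3/8) + 1 = 13/4.
For Column: with q = P(C1), equating A's and B's payoffs gives 5q + 2 = −3q + 4 ⇒ q = 1/4.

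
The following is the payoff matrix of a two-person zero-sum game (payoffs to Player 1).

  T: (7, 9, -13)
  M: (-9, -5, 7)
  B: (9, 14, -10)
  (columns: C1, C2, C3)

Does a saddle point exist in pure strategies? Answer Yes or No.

Row minima: T → -13, M → -9, B → -10; maximin = -9.
Column maxima: C1 → 9, C2 → 14, C3 → 7; minimax = 7.
-9 ≠ 7, so no pure-strategy equilibrium exists.

No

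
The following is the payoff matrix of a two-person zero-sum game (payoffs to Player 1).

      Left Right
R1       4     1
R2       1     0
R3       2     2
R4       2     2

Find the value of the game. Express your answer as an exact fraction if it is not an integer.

Row minima: R1 → 1, R2 → 0, R3 → 2, R4 → 2; maximin = 2.
Column maxima: Left → 4, Right → 2; minimax = 2.
Since maximin = minimax = 2, there is a saddle point and the value is 2.

2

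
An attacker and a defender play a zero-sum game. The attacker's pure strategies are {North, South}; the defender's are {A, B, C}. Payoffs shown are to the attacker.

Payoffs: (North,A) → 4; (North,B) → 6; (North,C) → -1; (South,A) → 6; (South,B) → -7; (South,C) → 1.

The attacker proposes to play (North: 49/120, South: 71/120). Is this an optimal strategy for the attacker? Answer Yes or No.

Against A this mix gives (49/120)·4 + (71/120)·6 = 311/60.
Against B this mix gives (49/120)·6 + (71/120)·(-7) = -203/120.
Against C this mix gives (49/120)·(-1) + (71/120)·1 = 11/60.
The defender will play B, holding the attacker to -203/120. Shifting weight toward the row that does better against B would raise this floor (the equalizing mix achieves -1/15 against both B and C), so the proposed strategy is not optimal.

No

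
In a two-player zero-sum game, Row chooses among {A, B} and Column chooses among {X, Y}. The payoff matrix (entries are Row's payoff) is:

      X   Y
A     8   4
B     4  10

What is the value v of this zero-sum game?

Row minima: A → 4, B → 4; maximin = 4.
Column maxima: X → 8, Y → 10; minimax = 8.
4 ≠ 8, so there is no saddle point; optimal play is mixed.
Let Row play A with probability p. Expected payoff against X: 8p + 4(1−p) = 4p + 4; against Y: 4p + 10(1−p) = −6p + 10.
Setting these equal: 4p + 4 = −6p + 10 ⇒ 10p = 6 ⇒ p = 3/5, and the value is (4)·(3/5) + 4 = 32/5.
For Column: with q = P(X), equating A's and B's payoffs gives 4q + 4 = −6q + 10 ⇒ q = 3/5.

32/5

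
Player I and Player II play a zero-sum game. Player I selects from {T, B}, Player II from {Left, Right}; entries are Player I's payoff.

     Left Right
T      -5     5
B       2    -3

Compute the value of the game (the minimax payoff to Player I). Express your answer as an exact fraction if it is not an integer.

Row minima: T → -5, B → -3; maximin = -3.
Column maxima: Left → 2, Right → 5; minimax = 2.
-3 ≠ 2, so there is no saddle point; optimal play is mixed.
Let Player I play T with probability p. Expected payoff against Left: (-5)p + 2(1−p) = −7p + 2; against Right: 5p + (-3)(1−p) = 8p − 3.
Setting these equal: −7p + 2 = 8p − 3 ⇒ −15p = -5 ⇒ p = 1/3, and the value is (-7)·(1/3) + 2 = -1/3.
For Player II: with q = P(Left), equating T's and B's payoffs gives −10q + 5 = 5q − 3 ⇒ q = 8/15.

-1/3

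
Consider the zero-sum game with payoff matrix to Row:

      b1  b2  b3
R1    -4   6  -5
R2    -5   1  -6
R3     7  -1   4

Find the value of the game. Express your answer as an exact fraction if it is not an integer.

Row minima: R1 → -5, R2 → -6, R3 → -1; maximin = -1.
Column maxima: b1 → 7, b2 → 6, b3 → 4; minimax = 4.
-1 ≠ 4, so there is no saddle point; optimal play is mixed.
R2 is strictly dominated by R1, so Row never plays it.
b1 is strictly dominated by b3 (it gives Row strictly more in every row), so Column never plays it.
On the remaining 2×2 (R1, R3 vs b2, b3):
Let Row play R1 with probability p. Expected payoff against b2: 6p + (-1)(1−p) = 7p − 1; against b3: (-5)p + 4(1−p) = −9p + 4.
Setting these equal: 7p − 1 = −9p + 4 ⇒ 16p = 5 ⇒ p = 5/16, and the value is (7)·(5/16) − 1 = 19/16.
For Column: with q = P(b2), equating R1's and R3's payoffs gives 11q − 5 = −5q + 4 ⇒ q = 9/16.

19/16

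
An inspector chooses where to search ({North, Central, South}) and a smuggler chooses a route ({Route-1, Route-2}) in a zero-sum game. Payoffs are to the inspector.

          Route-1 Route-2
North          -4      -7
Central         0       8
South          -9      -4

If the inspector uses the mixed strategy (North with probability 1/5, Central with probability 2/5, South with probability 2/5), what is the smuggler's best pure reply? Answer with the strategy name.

Route-1

If the smuggler plays Route-1, the inspector's expected payoff is (1/5)·(-4) + (2/5)·0 + (2/5)·(-9) = -22/5.
If the smuggler plays Route-2, the inspector's expected payoff is (1/5)·(-7) + (2/5)·8 + (2/5)·(-4) = 1/5.
The smuggler minimizes the inspector's payoff; the smallest is -22/5, so the best response is Route-1.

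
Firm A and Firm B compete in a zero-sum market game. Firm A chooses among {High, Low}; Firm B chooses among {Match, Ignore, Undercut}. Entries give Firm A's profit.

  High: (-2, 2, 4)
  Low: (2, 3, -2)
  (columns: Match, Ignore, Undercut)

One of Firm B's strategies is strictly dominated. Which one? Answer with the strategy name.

Ignore

Match holds Firm A's payoff strictly below Ignore in every row: -2 < 2, 2 < 3.
So Ignore is strictly dominated for Firm B.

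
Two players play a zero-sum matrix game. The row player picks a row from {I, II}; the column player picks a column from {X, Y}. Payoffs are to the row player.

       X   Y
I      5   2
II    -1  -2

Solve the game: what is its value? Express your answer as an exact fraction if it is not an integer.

2

Row minima: I → 2, II → -2; maximin = 2.
Column maxima: X → 5, Y → 2; minimax = 2.
Since maximin = minimax = 2, there is a saddle point and the value is 2.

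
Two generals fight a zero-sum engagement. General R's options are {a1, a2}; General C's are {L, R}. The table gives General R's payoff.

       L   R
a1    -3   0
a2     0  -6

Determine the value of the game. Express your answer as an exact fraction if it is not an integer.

Row minima: a1 → -3, a2 → -6; maximin = -3.
Column maxima: L → 0, R → 0; minimax = 0.
-3 ≠ 0, so there is no saddle point; optimal play is mixed.
Let General R play a1 with probability p. Expected payoff against L: (-3)p + 0(1−p) = −3p; against R: 0p + (-6)(1−p) = 6p − 6.
Setting these equal: −3p = 6p − 6 ⇒ −9p = -6 ⇒ p = 2/3, and the value is (-3)·(2/3) = -2.
For General C: with q = P(L), equating a1's and a2's payoffs gives −3q = 6q − 6 ⇒ q = 2/3.

-2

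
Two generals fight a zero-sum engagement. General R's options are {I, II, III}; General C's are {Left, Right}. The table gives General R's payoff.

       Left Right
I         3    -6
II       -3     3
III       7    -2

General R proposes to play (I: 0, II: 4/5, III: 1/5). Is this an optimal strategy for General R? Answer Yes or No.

No

Against Left this mix gives (4/5)·(-3) + (1/5)·7 = -1.
Against Right this mix gives (4/5)·3 + (1/5)·(-2) = 2.
General C will play Left, holding General R to -1. Shifting weight toward the row that does better against Left would raise this floor (the equalizing mix achieves 1 against both Left and Right), so the proposed strategy is not optimal.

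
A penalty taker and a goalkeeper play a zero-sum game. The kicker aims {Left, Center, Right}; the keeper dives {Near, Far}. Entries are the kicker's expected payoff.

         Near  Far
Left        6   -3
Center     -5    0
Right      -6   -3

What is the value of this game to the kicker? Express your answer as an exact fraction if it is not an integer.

-15/14

Row minima: Left → -3, Center → -5, Right → -6; maximin = -3.
Column maxima: Near → 6, Far → 0; minimax = 0.
-3 ≠ 0, so there is no saddle point; optimal play is mixed.
Right is strictly dominated by Center, so the kicker never plays it.
On the remaining 2×2 (Left, Center vs Near, Far):
Let the kicker play Left with probability p. Expected payoff against Near: 6p + (-5)(1−p) = 11p − 5; against Far: (-3)p + 0(1−p) = −3p.
Setting these equal: 11p − 5 = −3p ⇒ 14p = 5 ⇒ p = 5/14, and the value is (11)·(5/14) − 5 = -15/14.
For the keeper: with q = P(Near), equating Left's and Center's payoffs gives 9q − 3 = −5q ⇒ q = 3/14.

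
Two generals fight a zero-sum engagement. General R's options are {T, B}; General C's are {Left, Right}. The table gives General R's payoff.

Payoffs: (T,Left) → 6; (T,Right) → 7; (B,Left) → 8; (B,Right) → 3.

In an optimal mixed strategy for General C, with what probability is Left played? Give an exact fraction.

Row minima: T → 6, B → 3; maximin = 6.
Column maxima: Left → 8, Right → 7; minimax = 7.
6 ≠ 7, so there is no saddle point; optimal play is mixed.
Let General R play T with probability p. Expected payoff against Left: 6p + 8(1−p) = −2p + 8; against Right: 7p + 3(1−p) = 4p + 3.
Setting these equal: −2p + 8 = 4p + 3 ⇒ −6p = -5 ⇒ p = 5/6, and the value is (-2)·(5/6) + 8 = 19/3.
For General C: with q = P(Left), equating T's and B's payoffs gives −q + 7 = 5q + 3 ⇒ q = 2/3.

2/3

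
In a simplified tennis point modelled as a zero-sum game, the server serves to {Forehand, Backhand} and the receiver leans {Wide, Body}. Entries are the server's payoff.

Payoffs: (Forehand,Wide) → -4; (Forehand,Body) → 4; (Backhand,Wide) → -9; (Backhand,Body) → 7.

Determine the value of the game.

Row minima: Forehand → -4, Backhand → -9; maximin = -4.
Column maxima: Wide → -4, Body → 7; minimax = -4.
Since maximin = minimax = -4, there is a saddle point and the value is -4.

-4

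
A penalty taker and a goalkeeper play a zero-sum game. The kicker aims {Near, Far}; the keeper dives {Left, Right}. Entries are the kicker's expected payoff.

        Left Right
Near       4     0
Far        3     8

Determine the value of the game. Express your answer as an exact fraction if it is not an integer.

Row minima: Near → 0, Far → 3; maximin = 3.
Column maxima: Left → 4, Right → 8; minimax = 4.
3 ≠ 4, so there is no saddle point; optimal play is mixed.
Let the kicker play Near with probability p. Expected payoff against Left: 4p + 3(1−p) = p + 3; against Right: 0p + 8(1−p) = −8p + 8.
Setting these equal: p + 3 = −8p + 8 ⇒ 9p = 5 ⇒ p = 5/9, and the value is (1)·(5/9) + 3 = 32/9.
For the keeper: with q = P(Left), equating Near's and Far's payoffs gives 4q = −5q + 8 ⇒ q = 8/9.

32/9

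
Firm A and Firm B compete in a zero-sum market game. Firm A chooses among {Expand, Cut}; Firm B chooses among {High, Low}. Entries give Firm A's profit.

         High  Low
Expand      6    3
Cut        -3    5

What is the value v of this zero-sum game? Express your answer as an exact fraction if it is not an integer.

Row minima: Expand → 3, Cut → -3; maximin = 3.
Column maxima: High → 6, Low → 5; minimax = 5.
3 ≠ 5, so there is no saddle point; optimal play is mixed.
Let Firm A play Expand with probability p. Expected payoff against High: 6p + (-3)(1−p) = 9p − 3; against Low: 3p + 5(1−p) = −2p + 5.
Setting these equal: 9p − 3 = −2p + 5 ⇒ 11p = 8 ⇒ p = 8/11, and the value is (9)·(8/11) − 3 = 39/11.
For Firm B: with q = P(High), equating Expand's and Cut's payoffs gives 3q + 3 = −8q + 5 ⇒ q = 2/11.

39/11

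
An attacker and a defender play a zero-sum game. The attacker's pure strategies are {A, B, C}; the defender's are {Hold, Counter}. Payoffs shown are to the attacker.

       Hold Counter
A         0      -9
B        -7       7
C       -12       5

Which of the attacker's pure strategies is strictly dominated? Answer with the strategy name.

C

B gives a strictly higher payoff than C against every column: -7 > -12, 7 > 5.
So C is strictly dominated and the attacker never plays it.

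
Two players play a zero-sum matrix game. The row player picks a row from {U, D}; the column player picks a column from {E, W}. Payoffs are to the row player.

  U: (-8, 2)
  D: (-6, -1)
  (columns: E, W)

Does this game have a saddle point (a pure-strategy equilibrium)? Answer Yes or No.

Yes

Row minima: U → -8, D → -6; maximin = -6.
Column maxima: E → -6, W → 2; minimax = -6.
maximin = minimax = -6, so a saddle point exists.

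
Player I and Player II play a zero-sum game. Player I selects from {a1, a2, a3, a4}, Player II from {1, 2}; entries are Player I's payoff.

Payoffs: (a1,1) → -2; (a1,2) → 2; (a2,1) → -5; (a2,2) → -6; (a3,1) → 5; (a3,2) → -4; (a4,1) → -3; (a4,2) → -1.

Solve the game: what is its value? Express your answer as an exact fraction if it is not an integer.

Row minima: a1 → -2, a2 → -6, a3 → -4, a4 → -3; maximin = -2.
Column maxima: 1 → 5, 2 → 2; minimax = 2.
-2 ≠ 2, so there is no saddle point; optimal play is mixed.
a2 is strictly dominated by a1, so Player I never plays it.
a4 is strictly dominated by a1, so Player I never plays it.
On the remaining 2×2 (a1, a3 vs 1, 2):
Let Player I play a1 with probability p. Expected payoff against 1: (-2)p + 5(1−p) = −7p + 5; against 2: 2p + (-4)(1−p) = 6p − 4.
Setting these equal: −7p + 5 = 6p − 4 ⇒ −13p = -9 ⇒ p = 9/13, and the value is (-7)·(9/13) + 5 = 2/13.
For Player II: with q = P(1), equating a1's and a3's payoffs gives −4q + 2 = 9q − 4 ⇒ q = 6/13.

2/13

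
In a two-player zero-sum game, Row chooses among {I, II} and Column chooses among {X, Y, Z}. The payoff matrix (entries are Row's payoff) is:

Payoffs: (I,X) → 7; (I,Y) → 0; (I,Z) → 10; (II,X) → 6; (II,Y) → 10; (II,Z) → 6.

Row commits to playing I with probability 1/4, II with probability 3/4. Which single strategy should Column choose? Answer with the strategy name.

X

If Column plays X, Row's expected payoff is (1/4)·7 + (3/4)·6 = 25/4.
If Column plays Y, Row's expected payoff is (1/4)·0 + (3/4)·10 = 15/2.
If Column plays Z, Row's expected payoff is (1/4)·10 + (3/4)·6 = 7.
Column minimizes Row's payoff; the smallest is 25/4, so the best response is X.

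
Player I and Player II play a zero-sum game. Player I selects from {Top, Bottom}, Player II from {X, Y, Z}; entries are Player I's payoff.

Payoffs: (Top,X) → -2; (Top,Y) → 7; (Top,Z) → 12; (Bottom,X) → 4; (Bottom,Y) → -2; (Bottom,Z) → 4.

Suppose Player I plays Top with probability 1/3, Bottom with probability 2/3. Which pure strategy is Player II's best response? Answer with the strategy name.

Y

If Player II plays X, Player I's expected payoff is (1/3)·(-2) + (2/3)·4 = 2.
If Player II plays Y, Player I's expected payoff is (1/3)·7 + (2/3)·(-2) = 1.
If Player II plays Z, Player I's expected payoff is (1/3)·12 + (2/3)·4 = 20/3.
Player II minimizes Player I's payoff; the smallest is 1, so the best response is Y.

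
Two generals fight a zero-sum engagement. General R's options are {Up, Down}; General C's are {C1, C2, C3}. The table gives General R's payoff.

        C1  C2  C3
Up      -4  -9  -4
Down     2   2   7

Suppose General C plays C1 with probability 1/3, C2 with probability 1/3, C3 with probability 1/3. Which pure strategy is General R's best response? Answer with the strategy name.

Expected payoff of Up: (1/3)·(-4) + (1/3)·(-9) + (1/3)·(-4) = -17/3.
Expected payoff of Down: (1/3)·2 + (1/3)·2 + (1/3)·7 = 11/3.
The largest is 11/3, so General R's best response is Down.

Down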